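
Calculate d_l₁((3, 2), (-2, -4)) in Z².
11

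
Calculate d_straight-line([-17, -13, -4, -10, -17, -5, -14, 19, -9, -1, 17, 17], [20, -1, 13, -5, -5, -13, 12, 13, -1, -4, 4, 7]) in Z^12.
55.5788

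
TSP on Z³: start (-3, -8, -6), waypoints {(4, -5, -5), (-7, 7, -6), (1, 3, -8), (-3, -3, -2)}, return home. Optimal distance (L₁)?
66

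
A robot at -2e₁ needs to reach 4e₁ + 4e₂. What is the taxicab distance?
10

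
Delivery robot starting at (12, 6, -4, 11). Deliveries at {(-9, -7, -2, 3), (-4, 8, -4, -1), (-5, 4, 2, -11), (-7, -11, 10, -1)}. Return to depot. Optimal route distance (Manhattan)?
152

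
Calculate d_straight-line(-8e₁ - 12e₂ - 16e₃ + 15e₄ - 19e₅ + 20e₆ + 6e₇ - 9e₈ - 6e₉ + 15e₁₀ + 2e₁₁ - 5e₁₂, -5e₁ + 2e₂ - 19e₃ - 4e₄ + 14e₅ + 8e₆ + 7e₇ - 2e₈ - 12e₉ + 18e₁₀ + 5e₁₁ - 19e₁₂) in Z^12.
45.913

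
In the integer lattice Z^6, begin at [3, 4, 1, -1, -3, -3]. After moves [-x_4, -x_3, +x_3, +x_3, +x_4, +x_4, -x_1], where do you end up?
(2, 4, 2, 0, -3, -3)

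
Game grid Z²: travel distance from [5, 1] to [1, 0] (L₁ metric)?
5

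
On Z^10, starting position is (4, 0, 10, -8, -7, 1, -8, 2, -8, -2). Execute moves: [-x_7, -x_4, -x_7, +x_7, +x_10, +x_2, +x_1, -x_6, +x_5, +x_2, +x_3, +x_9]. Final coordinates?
(5, 2, 11, -9, -6, 0, -9, 2, -7, -1)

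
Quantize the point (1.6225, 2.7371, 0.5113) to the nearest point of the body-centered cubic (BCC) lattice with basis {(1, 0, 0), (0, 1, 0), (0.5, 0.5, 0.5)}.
(1.5, 2.5, 0.5)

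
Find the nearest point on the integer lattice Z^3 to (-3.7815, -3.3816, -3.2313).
(-4, -3, -3)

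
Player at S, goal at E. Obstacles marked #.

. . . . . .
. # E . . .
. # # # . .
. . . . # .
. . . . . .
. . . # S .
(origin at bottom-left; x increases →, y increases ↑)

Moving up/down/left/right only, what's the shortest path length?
8
(one shortest path: (4, 0) → (5, 0) → (5, 1) → (5, 2) → (5, 3) → (4, 3) → (4, 4) → (3, 4) → (2, 4))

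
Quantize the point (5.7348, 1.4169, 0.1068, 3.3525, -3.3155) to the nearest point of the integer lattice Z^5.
(6, 1, 0, 3, -3)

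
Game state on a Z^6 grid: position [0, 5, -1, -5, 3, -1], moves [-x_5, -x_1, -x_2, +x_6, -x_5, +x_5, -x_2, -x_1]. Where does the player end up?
(-2, 3, -1, -5, 2, 0)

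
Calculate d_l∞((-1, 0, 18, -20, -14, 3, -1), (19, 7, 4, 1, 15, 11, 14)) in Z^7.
29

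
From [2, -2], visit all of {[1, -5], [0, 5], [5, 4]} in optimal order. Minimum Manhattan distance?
21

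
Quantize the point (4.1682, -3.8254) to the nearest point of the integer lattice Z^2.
(4, -4)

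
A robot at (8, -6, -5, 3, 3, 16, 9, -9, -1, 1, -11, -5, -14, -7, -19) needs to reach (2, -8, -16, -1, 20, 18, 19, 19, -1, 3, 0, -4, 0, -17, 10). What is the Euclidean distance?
51.1566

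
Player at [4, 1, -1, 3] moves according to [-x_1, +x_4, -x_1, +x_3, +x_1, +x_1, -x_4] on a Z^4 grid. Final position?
(4, 1, 0, 3)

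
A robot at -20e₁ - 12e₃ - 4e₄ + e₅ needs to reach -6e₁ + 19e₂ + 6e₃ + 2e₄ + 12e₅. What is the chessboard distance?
19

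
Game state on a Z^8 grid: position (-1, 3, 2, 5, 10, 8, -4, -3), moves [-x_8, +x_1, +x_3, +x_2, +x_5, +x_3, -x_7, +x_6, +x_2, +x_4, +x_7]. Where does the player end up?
(0, 5, 4, 6, 11, 9, -4, -4)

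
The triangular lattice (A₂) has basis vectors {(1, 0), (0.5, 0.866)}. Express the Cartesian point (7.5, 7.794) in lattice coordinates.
3b₁ + 9b₂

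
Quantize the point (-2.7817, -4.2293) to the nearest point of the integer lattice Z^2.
(-3, -4)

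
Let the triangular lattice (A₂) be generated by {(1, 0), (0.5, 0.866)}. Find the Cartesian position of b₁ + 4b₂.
(3, 3.464)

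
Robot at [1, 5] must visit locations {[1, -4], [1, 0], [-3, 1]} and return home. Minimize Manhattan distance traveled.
26
(one optimal route: (1, 5) → (1, -4) → (1, 0) → (-3, 1) → (1, 5))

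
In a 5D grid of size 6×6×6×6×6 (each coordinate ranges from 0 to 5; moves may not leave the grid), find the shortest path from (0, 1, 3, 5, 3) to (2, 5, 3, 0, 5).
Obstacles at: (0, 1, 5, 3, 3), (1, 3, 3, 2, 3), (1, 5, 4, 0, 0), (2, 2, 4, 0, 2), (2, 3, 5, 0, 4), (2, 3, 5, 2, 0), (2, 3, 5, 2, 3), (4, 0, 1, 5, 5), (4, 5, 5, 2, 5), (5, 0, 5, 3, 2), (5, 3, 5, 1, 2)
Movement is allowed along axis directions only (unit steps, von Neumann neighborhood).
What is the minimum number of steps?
13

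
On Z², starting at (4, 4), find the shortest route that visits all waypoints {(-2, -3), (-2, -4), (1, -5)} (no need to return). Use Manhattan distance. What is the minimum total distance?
17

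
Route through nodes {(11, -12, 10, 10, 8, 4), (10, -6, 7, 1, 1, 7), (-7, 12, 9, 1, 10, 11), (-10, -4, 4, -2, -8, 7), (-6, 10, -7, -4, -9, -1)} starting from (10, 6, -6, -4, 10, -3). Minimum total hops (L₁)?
209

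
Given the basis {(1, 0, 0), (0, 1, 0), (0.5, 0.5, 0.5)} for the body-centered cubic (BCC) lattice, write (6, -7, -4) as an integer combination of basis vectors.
10b₁ - 3b₂ - 8b₃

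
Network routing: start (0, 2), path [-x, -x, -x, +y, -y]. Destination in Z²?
(-3, 2)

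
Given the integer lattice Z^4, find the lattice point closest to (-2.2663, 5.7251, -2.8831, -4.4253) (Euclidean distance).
(-2, 6, -3, -4)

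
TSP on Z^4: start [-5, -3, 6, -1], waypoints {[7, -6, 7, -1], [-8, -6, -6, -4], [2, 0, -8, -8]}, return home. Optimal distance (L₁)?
92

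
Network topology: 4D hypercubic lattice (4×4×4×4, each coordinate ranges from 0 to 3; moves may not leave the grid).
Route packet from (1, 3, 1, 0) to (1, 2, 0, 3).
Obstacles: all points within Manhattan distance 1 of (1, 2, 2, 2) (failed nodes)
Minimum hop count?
5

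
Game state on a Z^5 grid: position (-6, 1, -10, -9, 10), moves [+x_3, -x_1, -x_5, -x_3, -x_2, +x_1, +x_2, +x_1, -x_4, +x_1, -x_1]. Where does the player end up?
(-5, 1, -10, -10, 9)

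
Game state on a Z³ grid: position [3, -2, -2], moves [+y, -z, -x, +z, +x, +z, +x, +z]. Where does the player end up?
(4, -1, 0)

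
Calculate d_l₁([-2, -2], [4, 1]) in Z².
9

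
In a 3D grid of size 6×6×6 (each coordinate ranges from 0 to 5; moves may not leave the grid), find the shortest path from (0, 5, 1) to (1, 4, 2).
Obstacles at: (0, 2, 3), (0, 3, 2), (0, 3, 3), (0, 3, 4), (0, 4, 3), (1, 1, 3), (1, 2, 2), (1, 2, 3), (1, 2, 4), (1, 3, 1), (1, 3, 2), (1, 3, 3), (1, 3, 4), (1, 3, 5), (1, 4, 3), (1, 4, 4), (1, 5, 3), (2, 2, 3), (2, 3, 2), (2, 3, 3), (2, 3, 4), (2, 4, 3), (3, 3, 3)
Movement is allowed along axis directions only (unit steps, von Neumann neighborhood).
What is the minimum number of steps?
3
(one shortest path: (0, 5, 1) → (1, 5, 1) → (1, 4, 1) → (1, 4, 2))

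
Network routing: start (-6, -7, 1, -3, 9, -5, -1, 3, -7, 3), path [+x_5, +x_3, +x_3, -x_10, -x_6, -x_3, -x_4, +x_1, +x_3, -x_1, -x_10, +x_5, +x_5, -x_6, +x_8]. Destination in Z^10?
(-6, -7, 3, -4, 12, -7, -1, 4, -7, 1)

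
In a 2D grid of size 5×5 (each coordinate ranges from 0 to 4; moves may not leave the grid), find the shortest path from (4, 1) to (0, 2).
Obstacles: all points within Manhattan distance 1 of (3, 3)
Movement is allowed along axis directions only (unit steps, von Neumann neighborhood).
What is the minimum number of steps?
5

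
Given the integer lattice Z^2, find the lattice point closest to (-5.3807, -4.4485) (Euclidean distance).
(-5, -4)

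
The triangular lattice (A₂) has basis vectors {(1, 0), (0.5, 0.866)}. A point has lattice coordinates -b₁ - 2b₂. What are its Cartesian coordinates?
(-2, -1.732)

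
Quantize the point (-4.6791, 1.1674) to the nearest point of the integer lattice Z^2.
(-5, 1)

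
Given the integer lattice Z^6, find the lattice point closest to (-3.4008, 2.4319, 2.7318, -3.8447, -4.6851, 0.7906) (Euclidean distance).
(-3, 2, 3, -4, -5, 1)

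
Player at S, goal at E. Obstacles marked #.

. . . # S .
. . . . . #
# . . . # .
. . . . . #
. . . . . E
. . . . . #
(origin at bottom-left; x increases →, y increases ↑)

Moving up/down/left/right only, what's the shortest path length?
7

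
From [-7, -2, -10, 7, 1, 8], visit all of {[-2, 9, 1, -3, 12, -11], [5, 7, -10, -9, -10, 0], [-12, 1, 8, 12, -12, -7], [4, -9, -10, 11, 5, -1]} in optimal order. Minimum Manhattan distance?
215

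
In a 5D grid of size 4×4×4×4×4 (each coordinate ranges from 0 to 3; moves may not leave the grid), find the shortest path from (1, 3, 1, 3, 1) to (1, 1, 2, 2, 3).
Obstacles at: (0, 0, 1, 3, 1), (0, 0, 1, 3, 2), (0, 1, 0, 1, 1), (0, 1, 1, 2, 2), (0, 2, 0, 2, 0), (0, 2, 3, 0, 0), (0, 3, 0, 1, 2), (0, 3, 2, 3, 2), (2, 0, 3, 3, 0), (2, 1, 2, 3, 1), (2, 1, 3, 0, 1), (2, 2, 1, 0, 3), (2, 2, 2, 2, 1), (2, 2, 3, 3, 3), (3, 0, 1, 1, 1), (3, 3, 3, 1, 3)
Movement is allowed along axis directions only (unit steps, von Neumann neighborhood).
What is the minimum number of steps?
6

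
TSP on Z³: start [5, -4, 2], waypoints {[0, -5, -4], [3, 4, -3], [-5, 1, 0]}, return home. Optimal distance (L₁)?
56
(one optimal route: (5, -4, 2) → (0, -5, -4) → (3, 4, -3) → (-5, 1, 0) → (5, -4, 2))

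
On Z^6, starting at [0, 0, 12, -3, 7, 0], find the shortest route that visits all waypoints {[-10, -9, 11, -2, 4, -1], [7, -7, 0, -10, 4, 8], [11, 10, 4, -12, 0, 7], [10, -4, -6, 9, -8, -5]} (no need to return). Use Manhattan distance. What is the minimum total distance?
170
(one optimal route: (0, 0, 12, -3, 7, 0) → (-10, -9, 11, -2, 4, -1) → (7, -7, 0, -10, 4, 8) → (11, 10, 4, -12, 0, 7) → (10, -4, -6, 9, -8, -5))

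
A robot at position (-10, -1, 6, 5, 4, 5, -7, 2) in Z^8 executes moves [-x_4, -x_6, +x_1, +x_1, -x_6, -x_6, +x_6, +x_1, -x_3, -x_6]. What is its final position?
(-7, -1, 5, 4, 4, 2, -7, 2)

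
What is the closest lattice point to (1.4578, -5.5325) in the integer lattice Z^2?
(1, -6)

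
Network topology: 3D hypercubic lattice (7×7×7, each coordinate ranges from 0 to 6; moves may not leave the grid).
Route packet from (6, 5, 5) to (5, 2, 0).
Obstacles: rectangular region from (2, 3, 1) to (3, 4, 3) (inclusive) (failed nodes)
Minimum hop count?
9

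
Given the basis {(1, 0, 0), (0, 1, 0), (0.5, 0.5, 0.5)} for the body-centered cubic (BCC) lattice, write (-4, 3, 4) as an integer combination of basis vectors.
-8b₁ - b₂ + 8b₃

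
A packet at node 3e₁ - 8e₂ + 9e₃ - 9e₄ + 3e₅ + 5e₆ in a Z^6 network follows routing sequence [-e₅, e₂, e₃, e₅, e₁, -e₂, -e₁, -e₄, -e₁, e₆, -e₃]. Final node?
(2, -8, 9, -10, 3, 6)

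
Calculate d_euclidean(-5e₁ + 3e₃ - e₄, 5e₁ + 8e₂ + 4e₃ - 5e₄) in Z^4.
13.4536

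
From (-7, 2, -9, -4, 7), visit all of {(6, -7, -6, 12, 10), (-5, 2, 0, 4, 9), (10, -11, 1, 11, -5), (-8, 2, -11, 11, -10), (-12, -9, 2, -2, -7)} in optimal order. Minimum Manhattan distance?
171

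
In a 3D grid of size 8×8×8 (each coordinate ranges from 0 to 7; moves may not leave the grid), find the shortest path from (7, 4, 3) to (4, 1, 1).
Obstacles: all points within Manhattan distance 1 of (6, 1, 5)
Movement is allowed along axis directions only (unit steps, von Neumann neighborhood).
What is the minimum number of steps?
8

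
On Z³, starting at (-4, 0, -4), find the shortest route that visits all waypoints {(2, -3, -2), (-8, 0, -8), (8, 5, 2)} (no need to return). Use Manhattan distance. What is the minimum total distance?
45
(one optimal route: (-4, 0, -4) → (-8, 0, -8) → (2, -3, -2) → (8, 5, 2))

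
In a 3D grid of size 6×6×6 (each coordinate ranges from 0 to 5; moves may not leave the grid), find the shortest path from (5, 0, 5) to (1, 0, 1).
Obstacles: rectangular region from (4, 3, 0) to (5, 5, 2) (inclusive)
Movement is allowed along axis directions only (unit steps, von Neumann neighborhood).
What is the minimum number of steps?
8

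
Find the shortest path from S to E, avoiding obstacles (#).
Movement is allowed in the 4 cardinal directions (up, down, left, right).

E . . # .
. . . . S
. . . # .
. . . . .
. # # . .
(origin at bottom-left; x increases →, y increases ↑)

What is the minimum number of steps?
5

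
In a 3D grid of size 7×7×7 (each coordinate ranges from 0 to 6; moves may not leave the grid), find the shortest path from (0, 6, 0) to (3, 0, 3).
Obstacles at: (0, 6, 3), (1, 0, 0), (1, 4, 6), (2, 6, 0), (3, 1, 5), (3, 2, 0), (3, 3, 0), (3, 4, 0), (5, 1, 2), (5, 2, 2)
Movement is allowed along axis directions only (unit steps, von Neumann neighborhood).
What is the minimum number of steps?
12
(one shortest path: (0, 6, 0) → (1, 6, 0) → (1, 5, 0) → (2, 5, 0) → (3, 5, 0) → (3, 5, 1) → (3, 4, 1) → (3, 3, 1) → (3, 2, 1) → (3, 1, 1) → (3, 0, 1) → (3, 0, 2) → (3, 0, 3))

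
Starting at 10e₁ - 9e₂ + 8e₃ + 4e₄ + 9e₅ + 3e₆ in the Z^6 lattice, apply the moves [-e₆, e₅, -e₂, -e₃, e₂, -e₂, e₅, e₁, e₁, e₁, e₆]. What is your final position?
(13, -10, 7, 4, 11, 3)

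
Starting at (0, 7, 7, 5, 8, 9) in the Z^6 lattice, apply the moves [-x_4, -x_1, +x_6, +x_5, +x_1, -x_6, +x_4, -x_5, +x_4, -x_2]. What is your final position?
(0, 6, 7, 6, 8, 9)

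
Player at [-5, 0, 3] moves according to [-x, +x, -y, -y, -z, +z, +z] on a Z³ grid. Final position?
(-5, -2, 4)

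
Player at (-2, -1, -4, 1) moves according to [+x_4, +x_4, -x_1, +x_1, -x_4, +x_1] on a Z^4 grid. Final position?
(-1, -1, -4, 2)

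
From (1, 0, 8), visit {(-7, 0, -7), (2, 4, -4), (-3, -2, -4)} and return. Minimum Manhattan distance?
60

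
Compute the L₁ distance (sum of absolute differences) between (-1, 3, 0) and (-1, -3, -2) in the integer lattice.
8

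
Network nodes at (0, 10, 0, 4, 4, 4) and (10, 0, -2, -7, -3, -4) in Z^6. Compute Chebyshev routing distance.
11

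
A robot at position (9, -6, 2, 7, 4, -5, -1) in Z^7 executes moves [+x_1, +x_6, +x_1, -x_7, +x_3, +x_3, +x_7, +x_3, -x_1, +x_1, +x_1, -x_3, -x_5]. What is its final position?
(12, -6, 4, 7, 3, -4, -1)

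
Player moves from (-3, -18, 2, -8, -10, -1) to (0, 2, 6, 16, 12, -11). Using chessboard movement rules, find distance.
24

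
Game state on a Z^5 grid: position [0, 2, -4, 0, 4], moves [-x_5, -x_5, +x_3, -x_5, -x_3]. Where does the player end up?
(0, 2, -4, 0, 1)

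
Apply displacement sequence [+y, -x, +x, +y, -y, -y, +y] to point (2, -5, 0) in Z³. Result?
(2, -4, 0)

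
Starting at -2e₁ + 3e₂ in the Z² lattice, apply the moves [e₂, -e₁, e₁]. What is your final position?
(-2, 4)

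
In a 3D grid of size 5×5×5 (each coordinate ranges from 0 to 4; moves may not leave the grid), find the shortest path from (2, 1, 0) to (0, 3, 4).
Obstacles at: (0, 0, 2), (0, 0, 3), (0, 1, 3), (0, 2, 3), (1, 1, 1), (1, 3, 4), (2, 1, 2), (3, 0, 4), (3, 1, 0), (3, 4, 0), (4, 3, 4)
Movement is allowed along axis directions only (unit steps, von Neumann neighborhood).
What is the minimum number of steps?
8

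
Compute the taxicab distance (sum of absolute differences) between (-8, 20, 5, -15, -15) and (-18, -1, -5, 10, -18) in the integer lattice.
69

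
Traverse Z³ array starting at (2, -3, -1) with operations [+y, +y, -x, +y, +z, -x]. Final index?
(0, 0, 0)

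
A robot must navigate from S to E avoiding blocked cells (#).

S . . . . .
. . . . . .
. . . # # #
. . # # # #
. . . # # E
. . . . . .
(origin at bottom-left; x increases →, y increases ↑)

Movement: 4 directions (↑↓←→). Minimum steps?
11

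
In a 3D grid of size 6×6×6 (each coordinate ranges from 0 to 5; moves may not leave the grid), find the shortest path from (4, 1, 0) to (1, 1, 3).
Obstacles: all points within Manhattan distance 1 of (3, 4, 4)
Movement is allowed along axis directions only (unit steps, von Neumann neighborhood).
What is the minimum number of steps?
6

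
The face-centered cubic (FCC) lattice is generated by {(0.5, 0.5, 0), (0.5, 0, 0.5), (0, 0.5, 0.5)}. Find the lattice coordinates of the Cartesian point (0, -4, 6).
-10b₁ + 10b₂ + 2b₃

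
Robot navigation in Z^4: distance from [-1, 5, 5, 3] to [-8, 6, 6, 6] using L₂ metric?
7.74597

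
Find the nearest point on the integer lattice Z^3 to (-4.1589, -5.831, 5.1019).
(-4, -6, 5)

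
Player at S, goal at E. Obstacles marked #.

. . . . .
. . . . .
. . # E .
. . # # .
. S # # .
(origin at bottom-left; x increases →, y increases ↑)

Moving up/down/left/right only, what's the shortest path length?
6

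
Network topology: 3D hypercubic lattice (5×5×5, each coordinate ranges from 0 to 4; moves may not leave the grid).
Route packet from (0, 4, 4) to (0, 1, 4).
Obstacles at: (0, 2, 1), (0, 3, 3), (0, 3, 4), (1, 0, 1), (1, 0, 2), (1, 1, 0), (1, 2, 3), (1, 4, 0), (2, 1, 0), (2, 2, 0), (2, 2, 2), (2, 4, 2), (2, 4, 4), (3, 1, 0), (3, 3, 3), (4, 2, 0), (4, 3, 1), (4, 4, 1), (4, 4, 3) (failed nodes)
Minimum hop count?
5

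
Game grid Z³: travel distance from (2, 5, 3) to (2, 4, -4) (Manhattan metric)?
8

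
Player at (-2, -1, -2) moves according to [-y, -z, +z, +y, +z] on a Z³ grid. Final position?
(-2, -1, -1)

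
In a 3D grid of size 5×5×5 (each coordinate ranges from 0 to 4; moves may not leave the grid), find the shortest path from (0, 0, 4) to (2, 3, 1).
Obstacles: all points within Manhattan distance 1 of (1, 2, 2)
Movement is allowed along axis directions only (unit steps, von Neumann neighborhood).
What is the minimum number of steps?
8
(one shortest path: (0, 0, 4) → (1, 0, 4) → (2, 0, 4) → (2, 1, 4) → (2, 2, 4) → (2, 3, 4) → (2, 3, 3) → (2, 3, 2) → (2, 3, 1))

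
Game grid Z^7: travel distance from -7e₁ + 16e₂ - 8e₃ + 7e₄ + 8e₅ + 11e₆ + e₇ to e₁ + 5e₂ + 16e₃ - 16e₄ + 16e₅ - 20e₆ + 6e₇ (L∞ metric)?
31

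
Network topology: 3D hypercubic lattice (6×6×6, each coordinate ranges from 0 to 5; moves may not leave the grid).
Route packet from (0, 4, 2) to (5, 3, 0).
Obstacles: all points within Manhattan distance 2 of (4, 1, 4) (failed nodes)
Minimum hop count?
8
(one shortest path: (0, 4, 2) → (1, 4, 2) → (2, 4, 2) → (3, 4, 2) → (4, 4, 2) → (5, 4, 2) → (5, 3, 2) → (5, 3, 1) → (5, 3, 0))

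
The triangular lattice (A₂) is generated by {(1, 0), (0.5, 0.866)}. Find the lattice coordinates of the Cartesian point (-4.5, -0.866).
-4b₁ - b₂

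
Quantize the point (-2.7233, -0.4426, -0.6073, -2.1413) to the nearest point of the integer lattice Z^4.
(-3, 0, -1, -2)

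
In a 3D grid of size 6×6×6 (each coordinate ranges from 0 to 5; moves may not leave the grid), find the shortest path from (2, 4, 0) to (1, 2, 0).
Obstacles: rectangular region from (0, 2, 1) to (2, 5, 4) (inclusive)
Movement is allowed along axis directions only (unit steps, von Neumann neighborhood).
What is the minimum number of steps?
3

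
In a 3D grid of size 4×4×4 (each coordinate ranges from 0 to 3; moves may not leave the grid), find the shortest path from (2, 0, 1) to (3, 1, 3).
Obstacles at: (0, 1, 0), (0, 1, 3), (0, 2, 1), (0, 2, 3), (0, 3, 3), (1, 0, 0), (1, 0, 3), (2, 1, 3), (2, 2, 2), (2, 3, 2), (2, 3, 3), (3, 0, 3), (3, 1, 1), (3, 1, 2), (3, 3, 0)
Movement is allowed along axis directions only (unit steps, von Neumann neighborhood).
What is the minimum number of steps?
6
(one shortest path: (2, 0, 1) → (2, 1, 1) → (2, 2, 1) → (3, 2, 1) → (3, 2, 2) → (3, 2, 3) → (3, 1, 3))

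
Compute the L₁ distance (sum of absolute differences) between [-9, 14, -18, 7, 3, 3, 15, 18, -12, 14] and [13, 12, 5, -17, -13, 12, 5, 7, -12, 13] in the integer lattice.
118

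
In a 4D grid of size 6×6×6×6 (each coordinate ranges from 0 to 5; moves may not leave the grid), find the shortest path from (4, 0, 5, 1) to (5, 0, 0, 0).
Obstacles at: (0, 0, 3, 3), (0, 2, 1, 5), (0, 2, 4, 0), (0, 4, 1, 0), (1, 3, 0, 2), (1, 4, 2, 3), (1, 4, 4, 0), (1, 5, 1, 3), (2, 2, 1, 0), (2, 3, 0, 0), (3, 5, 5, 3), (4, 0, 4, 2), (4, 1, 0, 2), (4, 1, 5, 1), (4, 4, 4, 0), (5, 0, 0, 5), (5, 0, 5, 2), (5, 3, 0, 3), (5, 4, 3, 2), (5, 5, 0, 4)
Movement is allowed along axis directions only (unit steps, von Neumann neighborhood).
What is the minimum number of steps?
7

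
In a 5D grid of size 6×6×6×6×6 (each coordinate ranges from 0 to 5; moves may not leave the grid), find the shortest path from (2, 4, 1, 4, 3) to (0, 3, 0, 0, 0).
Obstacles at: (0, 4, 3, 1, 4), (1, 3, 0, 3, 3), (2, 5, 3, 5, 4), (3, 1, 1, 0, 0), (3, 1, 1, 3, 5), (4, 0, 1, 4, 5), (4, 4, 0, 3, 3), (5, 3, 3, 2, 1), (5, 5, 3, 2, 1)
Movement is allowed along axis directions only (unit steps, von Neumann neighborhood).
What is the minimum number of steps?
11
(one shortest path: (2, 4, 1, 4, 3) → (1, 4, 1, 4, 3) → (0, 4, 1, 4, 3) → (0, 3, 1, 4, 3) → (0, 3, 0, 4, 3) → (0, 3, 0, 3, 3) → (0, 3, 0, 2, 3) → (0, 3, 0, 1, 3) → (0, 3, 0, 0, 3) → (0, 3, 0, 0, 2) → (0, 3, 0, 0, 1) → (0, 3, 0, 0, 0))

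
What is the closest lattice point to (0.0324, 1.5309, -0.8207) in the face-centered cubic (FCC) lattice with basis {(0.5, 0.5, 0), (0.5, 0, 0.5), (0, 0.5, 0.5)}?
(0, 1.5, -0.5)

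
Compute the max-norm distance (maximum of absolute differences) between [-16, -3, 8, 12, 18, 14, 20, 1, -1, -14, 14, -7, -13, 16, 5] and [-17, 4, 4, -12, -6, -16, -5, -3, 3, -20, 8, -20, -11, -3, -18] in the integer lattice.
30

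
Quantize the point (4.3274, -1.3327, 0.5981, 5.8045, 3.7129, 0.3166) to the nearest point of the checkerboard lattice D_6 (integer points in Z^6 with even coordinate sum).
(4, -1, 1, 6, 4, 0)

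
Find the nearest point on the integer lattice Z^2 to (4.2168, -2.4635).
(4, -2)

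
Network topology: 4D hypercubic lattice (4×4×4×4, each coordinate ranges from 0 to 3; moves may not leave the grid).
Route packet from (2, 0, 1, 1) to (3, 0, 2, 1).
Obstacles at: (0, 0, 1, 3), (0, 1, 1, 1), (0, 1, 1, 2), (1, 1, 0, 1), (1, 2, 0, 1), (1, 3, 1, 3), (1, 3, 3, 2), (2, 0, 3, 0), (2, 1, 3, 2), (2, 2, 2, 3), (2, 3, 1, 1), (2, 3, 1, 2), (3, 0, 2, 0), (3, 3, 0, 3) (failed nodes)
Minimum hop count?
2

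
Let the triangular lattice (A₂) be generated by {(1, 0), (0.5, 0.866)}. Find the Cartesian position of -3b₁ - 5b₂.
(-5.5, -4.33)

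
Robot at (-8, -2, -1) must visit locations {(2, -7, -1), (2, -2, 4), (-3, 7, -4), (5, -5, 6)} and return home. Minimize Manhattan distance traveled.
74
(one optimal route: (-8, -2, -1) → (2, -7, -1) → (5, -5, 6) → (2, -2, 4) → (-3, 7, -4) → (-8, -2, -1))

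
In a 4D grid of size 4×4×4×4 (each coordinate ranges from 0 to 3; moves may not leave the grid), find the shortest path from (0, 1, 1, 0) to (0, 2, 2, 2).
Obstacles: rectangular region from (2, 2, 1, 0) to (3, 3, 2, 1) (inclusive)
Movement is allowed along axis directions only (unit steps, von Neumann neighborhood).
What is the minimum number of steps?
4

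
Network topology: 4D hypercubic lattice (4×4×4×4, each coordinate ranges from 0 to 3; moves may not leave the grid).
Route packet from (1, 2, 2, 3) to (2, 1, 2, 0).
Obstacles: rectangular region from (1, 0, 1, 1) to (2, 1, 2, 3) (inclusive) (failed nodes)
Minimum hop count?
5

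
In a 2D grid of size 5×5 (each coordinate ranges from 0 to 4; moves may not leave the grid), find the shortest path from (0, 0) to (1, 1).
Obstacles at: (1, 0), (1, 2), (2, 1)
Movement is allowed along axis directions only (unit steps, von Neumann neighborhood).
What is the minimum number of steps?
2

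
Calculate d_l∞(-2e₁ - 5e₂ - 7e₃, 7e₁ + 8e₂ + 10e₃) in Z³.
17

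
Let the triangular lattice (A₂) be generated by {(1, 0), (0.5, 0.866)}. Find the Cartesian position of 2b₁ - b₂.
(1.5, -0.866)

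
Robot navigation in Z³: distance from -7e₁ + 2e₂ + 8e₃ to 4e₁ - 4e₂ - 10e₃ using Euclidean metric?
21.9317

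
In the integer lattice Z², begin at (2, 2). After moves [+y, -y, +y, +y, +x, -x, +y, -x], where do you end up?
(1, 5)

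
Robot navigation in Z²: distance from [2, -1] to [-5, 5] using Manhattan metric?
13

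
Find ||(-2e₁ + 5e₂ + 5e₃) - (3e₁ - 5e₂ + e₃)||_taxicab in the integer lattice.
19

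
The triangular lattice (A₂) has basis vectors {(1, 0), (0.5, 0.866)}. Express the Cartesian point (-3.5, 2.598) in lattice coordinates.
-5b₁ + 3b₂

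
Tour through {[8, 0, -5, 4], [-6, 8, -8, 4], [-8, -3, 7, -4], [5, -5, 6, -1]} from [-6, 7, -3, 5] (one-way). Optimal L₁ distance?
75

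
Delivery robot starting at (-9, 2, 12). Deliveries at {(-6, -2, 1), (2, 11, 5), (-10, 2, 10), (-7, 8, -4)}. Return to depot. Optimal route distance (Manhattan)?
84
(one optimal route: (-9, 2, 12) → (-6, -2, 1) → (-7, 8, -4) → (2, 11, 5) → (-10, 2, 10) → (-9, 2, 12))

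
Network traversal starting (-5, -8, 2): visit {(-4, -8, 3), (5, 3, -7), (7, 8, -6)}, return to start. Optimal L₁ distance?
76
(one optimal route: (-5, -8, 2) → (-4, -8, 3) → (5, 3, -7) → (7, 8, -6) → (-5, -8, 2))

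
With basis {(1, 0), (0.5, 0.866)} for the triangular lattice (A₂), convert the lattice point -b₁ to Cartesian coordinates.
(-1, 0)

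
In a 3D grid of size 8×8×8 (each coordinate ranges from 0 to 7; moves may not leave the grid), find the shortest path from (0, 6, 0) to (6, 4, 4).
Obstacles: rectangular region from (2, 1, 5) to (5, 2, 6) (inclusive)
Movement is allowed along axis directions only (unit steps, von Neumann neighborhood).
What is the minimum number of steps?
12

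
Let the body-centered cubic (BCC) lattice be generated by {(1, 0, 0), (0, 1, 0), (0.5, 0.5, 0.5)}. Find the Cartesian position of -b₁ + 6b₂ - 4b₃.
(-3, 4, -2)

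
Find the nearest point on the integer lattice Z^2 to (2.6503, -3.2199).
(3, -3)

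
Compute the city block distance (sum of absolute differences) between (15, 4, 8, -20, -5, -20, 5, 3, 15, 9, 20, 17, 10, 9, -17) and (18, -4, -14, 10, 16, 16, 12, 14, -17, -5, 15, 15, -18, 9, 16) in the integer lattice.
252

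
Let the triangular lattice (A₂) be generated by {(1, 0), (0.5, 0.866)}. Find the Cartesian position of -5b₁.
(-5, 0)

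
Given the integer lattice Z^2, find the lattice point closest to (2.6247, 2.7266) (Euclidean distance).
(3, 3)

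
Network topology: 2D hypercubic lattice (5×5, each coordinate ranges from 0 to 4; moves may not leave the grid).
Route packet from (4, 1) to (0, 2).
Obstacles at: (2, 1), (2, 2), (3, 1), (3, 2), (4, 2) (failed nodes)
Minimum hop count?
7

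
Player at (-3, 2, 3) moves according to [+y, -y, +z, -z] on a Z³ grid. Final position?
(-3, 2, 3)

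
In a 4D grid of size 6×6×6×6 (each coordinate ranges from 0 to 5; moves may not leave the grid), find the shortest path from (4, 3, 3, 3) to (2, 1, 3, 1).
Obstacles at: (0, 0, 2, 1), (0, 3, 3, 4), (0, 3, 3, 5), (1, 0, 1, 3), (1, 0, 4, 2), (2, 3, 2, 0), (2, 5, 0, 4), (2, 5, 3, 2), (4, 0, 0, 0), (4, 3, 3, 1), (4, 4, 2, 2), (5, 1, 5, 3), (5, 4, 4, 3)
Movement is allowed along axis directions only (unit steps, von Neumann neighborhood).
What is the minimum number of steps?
6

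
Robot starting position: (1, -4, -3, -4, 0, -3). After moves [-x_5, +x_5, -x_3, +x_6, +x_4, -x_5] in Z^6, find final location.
(1, -4, -4, -3, -1, -2)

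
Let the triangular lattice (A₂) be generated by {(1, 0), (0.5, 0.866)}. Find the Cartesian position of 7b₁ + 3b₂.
(8.5, 2.598)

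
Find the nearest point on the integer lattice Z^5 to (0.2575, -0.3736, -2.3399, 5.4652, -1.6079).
(0, 0, -2, 5, -2)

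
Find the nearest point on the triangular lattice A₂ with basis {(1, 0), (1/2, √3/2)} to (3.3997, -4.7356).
(3.5, -4.33)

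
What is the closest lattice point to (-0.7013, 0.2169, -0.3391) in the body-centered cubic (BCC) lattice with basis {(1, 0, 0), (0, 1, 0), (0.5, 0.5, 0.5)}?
(-0.5, 0.5, -0.5)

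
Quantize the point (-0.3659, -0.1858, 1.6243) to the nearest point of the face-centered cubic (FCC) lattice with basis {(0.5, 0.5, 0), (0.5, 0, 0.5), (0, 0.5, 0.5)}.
(-0.5, 0, 1.5)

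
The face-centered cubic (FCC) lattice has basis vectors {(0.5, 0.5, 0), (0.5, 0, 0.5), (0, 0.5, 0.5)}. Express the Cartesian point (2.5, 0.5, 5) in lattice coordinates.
-2b₁ + 7b₂ + 3b₃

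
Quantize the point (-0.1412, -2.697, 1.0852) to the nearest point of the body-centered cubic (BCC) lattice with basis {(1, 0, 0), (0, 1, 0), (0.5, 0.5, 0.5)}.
(0, -3, 1)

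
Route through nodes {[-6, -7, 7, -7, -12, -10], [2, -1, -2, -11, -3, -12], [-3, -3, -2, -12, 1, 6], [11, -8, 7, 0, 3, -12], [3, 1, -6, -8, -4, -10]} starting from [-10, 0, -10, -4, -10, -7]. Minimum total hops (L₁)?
166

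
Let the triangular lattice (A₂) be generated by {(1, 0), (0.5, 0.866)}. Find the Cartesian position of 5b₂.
(2.5, 4.33)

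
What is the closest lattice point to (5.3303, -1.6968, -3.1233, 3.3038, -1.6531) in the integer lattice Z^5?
(5, -2, -3, 3, -2)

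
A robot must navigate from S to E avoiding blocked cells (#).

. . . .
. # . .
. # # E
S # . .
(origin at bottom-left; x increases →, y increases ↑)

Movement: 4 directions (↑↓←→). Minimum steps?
8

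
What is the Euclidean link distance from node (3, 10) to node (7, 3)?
8.06226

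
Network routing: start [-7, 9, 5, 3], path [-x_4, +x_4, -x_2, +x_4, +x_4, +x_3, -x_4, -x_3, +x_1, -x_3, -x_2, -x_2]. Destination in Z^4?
(-6, 6, 4, 4)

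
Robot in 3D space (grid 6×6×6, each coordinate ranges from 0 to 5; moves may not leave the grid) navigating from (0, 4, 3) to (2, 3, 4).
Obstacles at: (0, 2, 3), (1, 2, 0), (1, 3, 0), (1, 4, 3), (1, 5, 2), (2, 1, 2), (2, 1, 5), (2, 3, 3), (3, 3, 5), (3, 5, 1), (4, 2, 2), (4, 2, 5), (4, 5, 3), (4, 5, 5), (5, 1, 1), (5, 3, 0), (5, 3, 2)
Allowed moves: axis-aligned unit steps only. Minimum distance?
4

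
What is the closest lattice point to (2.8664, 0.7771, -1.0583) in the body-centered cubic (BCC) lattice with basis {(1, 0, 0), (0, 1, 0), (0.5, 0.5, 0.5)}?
(3, 1, -1)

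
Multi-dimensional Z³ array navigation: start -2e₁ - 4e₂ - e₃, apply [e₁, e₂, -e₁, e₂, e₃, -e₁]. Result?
(-3, -2, 0)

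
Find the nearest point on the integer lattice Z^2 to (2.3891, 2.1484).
(2, 2)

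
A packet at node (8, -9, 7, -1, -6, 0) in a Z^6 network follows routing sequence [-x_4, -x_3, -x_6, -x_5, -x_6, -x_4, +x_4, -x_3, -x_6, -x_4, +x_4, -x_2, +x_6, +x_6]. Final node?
(8, -10, 5, -2, -7, -1)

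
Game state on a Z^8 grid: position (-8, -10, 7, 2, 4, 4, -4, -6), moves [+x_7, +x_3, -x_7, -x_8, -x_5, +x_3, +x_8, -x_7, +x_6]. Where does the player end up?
(-8, -10, 9, 2, 3, 5, -5, -6)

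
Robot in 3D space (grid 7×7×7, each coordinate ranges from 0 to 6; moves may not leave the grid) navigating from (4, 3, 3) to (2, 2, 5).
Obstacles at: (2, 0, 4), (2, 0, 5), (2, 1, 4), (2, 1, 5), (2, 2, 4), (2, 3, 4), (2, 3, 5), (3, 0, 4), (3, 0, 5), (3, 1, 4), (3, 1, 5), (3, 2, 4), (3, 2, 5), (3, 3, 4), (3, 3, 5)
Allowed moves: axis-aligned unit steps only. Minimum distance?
7
(one shortest path: (4, 3, 3) → (3, 3, 3) → (2, 3, 3) → (1, 3, 3) → (1, 2, 3) → (1, 2, 4) → (1, 2, 5) → (2, 2, 5))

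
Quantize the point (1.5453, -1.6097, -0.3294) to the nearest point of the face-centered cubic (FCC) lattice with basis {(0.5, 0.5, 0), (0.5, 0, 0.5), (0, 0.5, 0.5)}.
(1.5, -1.5, 0)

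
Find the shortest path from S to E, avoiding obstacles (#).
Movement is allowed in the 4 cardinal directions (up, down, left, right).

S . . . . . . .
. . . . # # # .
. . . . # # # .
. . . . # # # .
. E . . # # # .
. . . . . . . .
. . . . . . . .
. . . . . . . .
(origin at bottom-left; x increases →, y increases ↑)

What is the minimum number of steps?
5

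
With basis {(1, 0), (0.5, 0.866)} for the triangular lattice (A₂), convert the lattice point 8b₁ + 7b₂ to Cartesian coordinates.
(11.5, 6.062)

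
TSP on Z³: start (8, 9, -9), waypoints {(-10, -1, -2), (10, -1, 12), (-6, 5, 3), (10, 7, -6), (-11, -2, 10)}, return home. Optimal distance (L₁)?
116
(one optimal route: (8, 9, -9) → (-6, 5, 3) → (-10, -1, -2) → (-11, -2, 10) → (10, -1, 12) → (10, 7, -6) → (8, 9, -9))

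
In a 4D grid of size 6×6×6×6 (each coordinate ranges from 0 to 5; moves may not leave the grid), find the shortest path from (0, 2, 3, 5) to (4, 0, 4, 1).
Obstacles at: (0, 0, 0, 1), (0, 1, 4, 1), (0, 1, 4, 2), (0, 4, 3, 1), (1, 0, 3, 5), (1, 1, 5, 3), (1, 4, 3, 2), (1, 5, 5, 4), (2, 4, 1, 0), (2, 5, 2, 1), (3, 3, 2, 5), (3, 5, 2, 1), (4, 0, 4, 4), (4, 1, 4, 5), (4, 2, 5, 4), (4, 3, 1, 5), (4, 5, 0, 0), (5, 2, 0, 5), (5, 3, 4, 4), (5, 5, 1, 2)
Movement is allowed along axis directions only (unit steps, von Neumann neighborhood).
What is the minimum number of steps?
11
(one shortest path: (0, 2, 3, 5) → (1, 2, 3, 5) → (2, 2, 3, 5) → (3, 2, 3, 5) → (4, 2, 3, 5) → (4, 1, 3, 5) → (4, 0, 3, 5) → (4, 0, 3, 4) → (4, 0, 3, 3) → (4, 0, 4, 3) → (4, 0, 4, 2) → (4, 0, 4, 1))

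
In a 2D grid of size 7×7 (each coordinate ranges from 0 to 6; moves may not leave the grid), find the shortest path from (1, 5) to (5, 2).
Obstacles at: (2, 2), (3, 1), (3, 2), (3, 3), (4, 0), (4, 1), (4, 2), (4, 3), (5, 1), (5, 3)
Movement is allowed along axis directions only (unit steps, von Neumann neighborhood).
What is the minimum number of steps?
9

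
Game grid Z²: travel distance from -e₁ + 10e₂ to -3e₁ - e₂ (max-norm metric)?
11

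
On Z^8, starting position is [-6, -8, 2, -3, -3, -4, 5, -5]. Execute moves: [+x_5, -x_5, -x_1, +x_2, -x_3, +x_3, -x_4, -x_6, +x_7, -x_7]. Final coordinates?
(-7, -7, 2, -4, -3, -5, 5, -5)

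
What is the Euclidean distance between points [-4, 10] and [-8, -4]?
14.5602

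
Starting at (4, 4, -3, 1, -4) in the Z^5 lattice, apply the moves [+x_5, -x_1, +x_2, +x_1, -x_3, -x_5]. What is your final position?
(4, 5, -4, 1, -4)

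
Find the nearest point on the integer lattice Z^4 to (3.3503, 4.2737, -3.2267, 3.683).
(3, 4, -3, 4)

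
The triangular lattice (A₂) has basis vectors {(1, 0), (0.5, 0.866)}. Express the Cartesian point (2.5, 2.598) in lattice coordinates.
b₁ + 3b₂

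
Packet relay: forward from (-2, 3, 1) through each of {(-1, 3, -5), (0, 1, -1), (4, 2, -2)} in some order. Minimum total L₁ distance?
20
(one optimal route: (-2, 3, 1) → (-1, 3, -5) → (0, 1, -1) → (4, 2, -2))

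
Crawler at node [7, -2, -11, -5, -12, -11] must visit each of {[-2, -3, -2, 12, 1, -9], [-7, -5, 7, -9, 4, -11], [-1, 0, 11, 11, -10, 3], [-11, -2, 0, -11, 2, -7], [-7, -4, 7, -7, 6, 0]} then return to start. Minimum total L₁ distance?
234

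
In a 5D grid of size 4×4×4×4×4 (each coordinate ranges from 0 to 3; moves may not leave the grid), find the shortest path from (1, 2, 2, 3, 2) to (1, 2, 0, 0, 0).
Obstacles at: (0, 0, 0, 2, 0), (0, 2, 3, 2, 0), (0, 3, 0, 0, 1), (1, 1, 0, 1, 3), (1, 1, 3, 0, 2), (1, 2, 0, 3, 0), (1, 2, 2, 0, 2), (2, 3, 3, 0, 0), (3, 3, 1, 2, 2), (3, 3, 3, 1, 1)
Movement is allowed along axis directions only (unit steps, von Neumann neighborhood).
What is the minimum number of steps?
7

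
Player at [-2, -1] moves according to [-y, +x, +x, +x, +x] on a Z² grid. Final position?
(2, -2)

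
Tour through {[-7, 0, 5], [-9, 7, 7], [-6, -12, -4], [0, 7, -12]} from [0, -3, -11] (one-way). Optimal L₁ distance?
72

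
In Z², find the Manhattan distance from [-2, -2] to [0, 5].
9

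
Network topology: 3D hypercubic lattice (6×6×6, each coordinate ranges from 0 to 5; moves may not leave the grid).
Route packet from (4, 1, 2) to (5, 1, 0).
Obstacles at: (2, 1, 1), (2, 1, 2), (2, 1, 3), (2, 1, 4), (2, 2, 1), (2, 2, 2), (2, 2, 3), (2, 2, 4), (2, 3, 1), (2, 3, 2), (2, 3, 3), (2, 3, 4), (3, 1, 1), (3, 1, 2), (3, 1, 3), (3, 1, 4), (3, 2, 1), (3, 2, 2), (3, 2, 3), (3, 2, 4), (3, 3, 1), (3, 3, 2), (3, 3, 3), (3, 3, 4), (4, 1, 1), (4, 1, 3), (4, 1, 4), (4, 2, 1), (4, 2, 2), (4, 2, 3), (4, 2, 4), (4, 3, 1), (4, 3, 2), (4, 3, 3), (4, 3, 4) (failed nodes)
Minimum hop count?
3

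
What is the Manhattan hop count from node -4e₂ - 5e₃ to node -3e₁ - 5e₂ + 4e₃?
13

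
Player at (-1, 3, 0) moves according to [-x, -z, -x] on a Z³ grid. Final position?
(-3, 3, -1)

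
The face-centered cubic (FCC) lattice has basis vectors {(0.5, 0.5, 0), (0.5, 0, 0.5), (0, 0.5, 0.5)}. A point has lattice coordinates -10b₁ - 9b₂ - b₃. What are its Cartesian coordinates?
(-9.5, -5.5, -5)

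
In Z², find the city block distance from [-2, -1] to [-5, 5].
9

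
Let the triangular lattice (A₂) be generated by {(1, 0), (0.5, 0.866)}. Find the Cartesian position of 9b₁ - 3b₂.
(7.5, -2.598)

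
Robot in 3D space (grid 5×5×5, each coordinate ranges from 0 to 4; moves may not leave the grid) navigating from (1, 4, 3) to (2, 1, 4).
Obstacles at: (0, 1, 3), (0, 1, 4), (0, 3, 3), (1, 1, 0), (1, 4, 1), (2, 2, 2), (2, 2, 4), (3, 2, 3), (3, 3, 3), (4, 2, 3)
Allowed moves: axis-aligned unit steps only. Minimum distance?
5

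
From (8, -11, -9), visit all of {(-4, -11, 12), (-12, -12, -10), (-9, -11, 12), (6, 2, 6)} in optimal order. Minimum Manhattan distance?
82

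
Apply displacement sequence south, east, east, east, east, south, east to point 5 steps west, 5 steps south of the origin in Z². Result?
(0, -7)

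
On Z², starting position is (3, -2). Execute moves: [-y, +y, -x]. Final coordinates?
(2, -2)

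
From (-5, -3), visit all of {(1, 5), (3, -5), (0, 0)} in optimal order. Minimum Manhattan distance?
24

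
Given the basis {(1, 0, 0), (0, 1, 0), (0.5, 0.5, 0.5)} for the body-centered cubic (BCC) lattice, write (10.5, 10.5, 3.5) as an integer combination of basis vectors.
7b₁ + 7b₂ + 7b₃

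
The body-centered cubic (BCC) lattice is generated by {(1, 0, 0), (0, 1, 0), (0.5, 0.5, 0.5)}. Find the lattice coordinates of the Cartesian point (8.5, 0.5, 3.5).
5b₁ - 3b₂ + 7b₃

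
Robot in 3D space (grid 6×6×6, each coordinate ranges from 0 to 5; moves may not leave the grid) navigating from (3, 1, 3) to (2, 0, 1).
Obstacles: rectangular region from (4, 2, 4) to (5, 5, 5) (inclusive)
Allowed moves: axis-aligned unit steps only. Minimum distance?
4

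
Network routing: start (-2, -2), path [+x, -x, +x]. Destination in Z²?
(-1, -2)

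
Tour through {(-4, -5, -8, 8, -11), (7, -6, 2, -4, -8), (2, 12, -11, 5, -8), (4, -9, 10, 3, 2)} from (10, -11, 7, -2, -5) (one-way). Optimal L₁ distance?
123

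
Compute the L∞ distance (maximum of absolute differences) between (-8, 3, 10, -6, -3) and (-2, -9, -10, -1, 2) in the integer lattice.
20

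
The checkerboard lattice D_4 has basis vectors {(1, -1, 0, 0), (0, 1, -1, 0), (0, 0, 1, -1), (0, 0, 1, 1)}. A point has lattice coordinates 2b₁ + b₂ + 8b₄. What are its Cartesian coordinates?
(2, -1, 7, 8)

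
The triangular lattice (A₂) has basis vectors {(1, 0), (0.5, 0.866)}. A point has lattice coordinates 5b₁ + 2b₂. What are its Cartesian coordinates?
(6, 1.732)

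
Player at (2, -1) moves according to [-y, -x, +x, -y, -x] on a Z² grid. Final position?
(1, -3)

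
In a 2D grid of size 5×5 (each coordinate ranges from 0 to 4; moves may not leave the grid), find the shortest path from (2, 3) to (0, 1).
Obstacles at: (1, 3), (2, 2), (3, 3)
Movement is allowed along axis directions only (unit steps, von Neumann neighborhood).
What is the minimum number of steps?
6
(one shortest path: (2, 3) → (2, 4) → (1, 4) → (0, 4) → (0, 3) → (0, 2) → (0, 1))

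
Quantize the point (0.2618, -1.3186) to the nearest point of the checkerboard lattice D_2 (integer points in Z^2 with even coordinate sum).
(0, -2)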